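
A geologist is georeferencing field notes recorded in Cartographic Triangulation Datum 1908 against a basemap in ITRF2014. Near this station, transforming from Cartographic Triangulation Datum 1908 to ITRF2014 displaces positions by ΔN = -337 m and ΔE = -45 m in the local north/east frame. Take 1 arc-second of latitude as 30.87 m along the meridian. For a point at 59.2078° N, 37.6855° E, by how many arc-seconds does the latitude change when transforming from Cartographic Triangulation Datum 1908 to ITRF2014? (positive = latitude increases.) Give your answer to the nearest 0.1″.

1″ of latitude = 30.87 m, so Δφ = -337.0 / 30.87 = -10.917″.

Δφ = -10.9″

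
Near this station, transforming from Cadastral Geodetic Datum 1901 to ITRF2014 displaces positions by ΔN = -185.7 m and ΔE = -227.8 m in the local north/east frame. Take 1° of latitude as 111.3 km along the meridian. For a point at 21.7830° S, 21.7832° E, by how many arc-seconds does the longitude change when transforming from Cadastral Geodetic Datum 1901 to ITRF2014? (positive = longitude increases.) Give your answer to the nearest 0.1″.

Δλ = -7.9″

At latitude -21.7830°, cos φ = 0.928596.
1° of longitude at this latitude = 111.3 × cos φ = 103.35 km, so Δλ = -227.8 / 103352.7 = -0.0022041° = -7.935″.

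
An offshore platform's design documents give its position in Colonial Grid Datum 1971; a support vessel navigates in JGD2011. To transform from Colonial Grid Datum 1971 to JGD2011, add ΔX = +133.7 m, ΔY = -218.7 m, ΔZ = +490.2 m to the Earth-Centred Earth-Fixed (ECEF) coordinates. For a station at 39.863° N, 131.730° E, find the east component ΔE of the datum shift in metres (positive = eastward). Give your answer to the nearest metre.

ΔE = 46 m

The local east axis at (φ, λ) is (−sin λ, cos λ, 0), so ΔE = −sin(131.730°)·133.7 + cos(131.730°)·(-218.7) = 45.79 m.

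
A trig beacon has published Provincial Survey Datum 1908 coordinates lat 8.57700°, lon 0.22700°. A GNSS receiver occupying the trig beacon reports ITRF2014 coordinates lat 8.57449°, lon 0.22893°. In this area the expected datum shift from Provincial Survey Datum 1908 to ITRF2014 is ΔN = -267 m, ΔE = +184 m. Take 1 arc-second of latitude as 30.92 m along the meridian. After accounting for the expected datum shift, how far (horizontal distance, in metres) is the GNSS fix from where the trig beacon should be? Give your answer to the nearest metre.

31 m

Observed coordinate differences: Δφ = -0.00251°, Δλ = +0.00193°.
Converting to metres (1° lat = 111312 m, cos φ = 0.988816): observed ΔN = -279.4 m, observed ΔE = 212.4 m.
Subtracting the expected shift leaves a residual of -279.4 − (-267) = -12.4 m north and 212.4 − (184) = 28.4 m east.
Residual distance = √((-12.4)² + 28.4²) = 31.0 m.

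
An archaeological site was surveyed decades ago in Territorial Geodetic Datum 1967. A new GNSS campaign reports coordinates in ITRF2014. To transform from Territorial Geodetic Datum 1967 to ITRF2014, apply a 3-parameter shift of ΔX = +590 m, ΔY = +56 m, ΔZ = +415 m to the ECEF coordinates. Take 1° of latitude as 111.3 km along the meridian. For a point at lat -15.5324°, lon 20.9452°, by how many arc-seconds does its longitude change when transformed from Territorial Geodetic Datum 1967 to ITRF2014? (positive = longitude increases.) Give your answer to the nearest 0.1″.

sin φ = -0.267783, cos φ = 0.963479, sin λ = 0.357475, cos λ = 0.933923.
East component: ΔE = −sin λ·ΔX + cos λ·ΔY = −(0.357475)(590) + (0.933923)(56) = -158.61 m.
1° of latitude spans 111300 m; at latitude φ, 1° of longitude spans that × cos φ = 107235.2 m, so Δλ = -158.61 / 107235.2 × 3600 = -5.325″.

Δλ = -5.3″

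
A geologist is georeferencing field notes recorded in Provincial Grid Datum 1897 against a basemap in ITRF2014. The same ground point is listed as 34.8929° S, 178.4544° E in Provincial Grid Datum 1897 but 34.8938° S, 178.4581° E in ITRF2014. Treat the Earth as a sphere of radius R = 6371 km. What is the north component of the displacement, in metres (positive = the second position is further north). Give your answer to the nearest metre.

Δφ = -34.8938° − -34.8929° = -0.0009°; Δλ = 178.4581° − 178.4544° = +0.0037°.
1° along a meridian = πR/180 = 111195 m.
ΔN = Δφ × 111195 = -100.1 m; ΔE = Δλ × 111195 × cos(-34.8929°) = +0.0037 × 111195 × 0.820223 = 337.5 m.

ΔN = -100 m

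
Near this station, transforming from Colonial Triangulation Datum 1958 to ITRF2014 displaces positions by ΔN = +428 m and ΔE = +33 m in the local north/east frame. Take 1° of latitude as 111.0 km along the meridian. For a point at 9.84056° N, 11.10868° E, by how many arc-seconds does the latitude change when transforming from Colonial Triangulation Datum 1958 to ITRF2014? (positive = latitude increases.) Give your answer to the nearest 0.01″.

Δφ = 13.88″

1° of latitude = 111.0 km, so Δφ = 428.0 / 111000 = 0.0038559° = 13.881″.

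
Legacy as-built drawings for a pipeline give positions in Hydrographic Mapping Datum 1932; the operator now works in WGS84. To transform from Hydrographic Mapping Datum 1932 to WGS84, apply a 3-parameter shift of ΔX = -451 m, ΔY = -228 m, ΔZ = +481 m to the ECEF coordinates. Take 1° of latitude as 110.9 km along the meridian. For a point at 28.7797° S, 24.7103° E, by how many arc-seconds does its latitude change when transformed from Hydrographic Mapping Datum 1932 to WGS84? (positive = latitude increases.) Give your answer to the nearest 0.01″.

Δφ = 5.79″

sin φ = -0.481443, cos φ = 0.876477, sin λ = 0.418030, cos λ = 0.908433.
North component: ΔN = −sin φ cos λ·ΔX − sin φ sin λ·ΔY + cos φ·ΔZ = −(-0.481443)(0.908433)(-451) − (-0.481443)(0.418030)(-228) + (0.876477)(481) = 178.45 m.
1° of latitude spans 110900 m, so Δφ = 178.45 / 110900 × 3600 = 5.793″.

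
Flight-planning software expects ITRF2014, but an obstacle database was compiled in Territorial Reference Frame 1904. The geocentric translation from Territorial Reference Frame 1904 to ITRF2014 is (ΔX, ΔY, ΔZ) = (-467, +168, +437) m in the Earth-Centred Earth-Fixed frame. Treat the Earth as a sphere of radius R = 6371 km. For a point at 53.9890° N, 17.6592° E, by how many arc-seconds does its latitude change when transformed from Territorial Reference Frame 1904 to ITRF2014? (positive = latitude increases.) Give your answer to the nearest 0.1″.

sin φ = 0.808904, cos φ = 0.587941, sin λ = 0.303355, cos λ = 0.952878.
North component: ΔN = −sin φ cos λ·ΔX − sin φ sin λ·ΔY + cos φ·ΔZ = −(0.808904)(0.952878)(-467) − (0.808904)(0.303355)(168) + (0.587941)(437) = 575.66 m.
1° of latitude spans πR/180 = 111195 m, so Δφ = 575.66 / 111195 × 3600 = 18.637″.

Δφ = 18.6″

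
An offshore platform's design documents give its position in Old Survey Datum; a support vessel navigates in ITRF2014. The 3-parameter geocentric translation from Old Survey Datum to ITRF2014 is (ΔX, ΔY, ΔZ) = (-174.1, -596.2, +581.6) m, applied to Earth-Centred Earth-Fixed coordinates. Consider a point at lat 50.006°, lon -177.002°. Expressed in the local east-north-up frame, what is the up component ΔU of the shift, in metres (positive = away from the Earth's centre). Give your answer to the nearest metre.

The local up (radial) axis is (cos φ cos λ, cos φ sin λ, sin φ), giving ΔU = 111.742 + 20.041 + 445.571 = 577.35 m.

ΔU = 577 m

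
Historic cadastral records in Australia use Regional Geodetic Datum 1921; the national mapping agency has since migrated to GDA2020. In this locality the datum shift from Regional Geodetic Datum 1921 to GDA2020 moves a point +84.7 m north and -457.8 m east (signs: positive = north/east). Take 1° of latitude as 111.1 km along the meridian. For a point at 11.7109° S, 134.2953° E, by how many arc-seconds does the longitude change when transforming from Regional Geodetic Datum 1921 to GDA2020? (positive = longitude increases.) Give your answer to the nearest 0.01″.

At latitude -11.7109°, cos φ = 0.979184.
1° of longitude at this latitude = 111.1 × cos φ = 108.79 km, so Δλ = -457.8 / 108787.4 = -0.0042082° = -15.150″.

Δλ = -15.15″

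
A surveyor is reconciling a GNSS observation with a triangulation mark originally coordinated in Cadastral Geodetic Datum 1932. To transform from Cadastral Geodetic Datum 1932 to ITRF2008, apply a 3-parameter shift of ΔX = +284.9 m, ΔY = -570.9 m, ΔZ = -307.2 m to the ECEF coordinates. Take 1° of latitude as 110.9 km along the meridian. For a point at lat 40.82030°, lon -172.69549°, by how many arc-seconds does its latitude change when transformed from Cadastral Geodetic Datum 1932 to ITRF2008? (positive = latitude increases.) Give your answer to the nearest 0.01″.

Δφ = -3.09″

sin φ = 0.653689, cos φ = 0.756764, sin λ = -0.127143, cos λ = -0.991884.
North component: ΔN = −sin φ cos λ·ΔX − sin φ sin λ·ΔY + cos φ·ΔZ = −(0.653689)(-0.991884)(284.9) − (0.653689)(-0.127143)(-570.9) + (0.756764)(-307.2) = -95.20 m.
1° of latitude spans 110900 m, so Δφ = -95.20 / 110900 × 3600 = -3.090″.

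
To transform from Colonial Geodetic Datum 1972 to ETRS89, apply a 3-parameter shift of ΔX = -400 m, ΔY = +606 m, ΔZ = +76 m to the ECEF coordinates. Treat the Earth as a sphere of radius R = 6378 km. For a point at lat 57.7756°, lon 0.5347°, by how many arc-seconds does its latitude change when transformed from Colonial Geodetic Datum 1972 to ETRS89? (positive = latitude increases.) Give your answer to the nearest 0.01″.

Δφ = 12.10″

sin φ = 0.845966, cos φ = 0.533237, sin λ = 0.009332, cos λ = 0.999956.
North component: ΔN = −sin φ cos λ·ΔX − sin φ sin λ·ΔY + cos φ·ΔZ = −(0.845966)(0.999956)(-400) − (0.845966)(0.009332)(606) + (0.533237)(76) = 374.11 m.
1° of latitude spans πR/180 = 111317 m, so Δφ = 374.11 / 111317 × 3600 = 12.099″.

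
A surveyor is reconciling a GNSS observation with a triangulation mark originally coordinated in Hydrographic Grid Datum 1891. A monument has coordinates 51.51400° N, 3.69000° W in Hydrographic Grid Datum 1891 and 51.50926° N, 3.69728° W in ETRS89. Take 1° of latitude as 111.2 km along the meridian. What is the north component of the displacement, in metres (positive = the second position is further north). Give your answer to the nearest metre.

Δφ = 51.50926° − 51.51400° = -0.00474°; Δλ = -3.69728° − -3.69000° = -0.00728°.
ΔN = Δφ × 111200 = -527.1 m; ΔE = Δλ × 111200 × cos(51.51400°) = -0.00728 × 111200 × 0.622323 = -503.8 m.

ΔN = -527 m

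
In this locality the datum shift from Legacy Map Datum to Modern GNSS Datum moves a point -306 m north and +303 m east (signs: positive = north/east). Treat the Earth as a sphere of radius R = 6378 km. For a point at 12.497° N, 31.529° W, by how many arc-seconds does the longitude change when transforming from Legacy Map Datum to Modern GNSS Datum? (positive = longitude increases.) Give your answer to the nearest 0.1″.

Δλ = 10.0″

At latitude 12.497°, cos φ = 0.976307.
One radian of longitude at latitude φ spans R cos φ, so Δλ = ΔE / (R cos φ) = 303.0 / (6378000 × 0.976307) = 4.8660e-05 rad = 10.037″.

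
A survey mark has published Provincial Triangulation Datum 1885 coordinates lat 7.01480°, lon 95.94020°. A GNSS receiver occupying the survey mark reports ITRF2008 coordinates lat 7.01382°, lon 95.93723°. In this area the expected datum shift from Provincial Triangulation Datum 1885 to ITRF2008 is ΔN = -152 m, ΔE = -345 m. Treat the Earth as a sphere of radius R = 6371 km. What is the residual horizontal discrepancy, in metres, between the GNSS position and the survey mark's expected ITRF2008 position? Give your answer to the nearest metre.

Observed coordinate differences: Δφ = -0.00098°, Δλ = -0.00297°.
Converting to metres (1° lat = 111195 m, cos φ = 0.992515): observed ΔN = -109.0 m, observed ΔE = -327.8 m.
Subtracting the expected shift leaves a residual of -109.0 − (-152) = 43.0 m north and -327.8 − (-345) = 17.2 m east.
Residual distance = √(43.0² + 17.2²) = 46.3 m.

46 m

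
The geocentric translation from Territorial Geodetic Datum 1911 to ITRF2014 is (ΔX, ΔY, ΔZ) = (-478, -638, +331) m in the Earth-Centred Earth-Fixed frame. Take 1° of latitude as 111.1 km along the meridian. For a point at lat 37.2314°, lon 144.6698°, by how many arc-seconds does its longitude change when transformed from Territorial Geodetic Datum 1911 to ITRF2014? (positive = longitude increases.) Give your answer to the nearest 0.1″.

sin φ = 0.605036, cos φ = 0.796198, sin λ = 0.578288, cos λ = -0.815833.
East component: ΔE = −sin λ·ΔX + cos λ·ΔY = −(0.578288)(-478) + (-0.815833)(-638) = 796.92 m.
1° of latitude spans 111100 m; at latitude φ, 1° of longitude spans that × cos φ = 88457.6 m, so Δλ = 796.92 / 88457.6 × 3600 = 32.433″.

Δλ = 32.4″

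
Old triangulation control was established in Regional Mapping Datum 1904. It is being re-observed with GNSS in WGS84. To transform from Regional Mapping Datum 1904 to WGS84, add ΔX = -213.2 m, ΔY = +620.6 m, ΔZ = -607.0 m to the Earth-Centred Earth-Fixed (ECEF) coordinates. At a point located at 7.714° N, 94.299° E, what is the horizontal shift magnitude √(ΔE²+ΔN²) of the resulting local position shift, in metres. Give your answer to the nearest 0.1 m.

At φ = 7.714°, λ = 94.299°: sin φ = 0.134228, cos φ = 0.990950, sin λ = 0.997186, cos λ = -0.074961.
ΔE = −sin λ·ΔX + cos λ·ΔY = −(0.997186)·(-213.2) + (-0.074961)·(620.6) = 166.08 m.
ΔN = −sin φ cos λ·ΔX − sin φ sin λ·ΔY + cos φ·ΔZ = −(0.134228)(-0.074961)(-213.2) − (0.134228)(0.997186)(620.6) + (0.990950)(-607.0) = -686.72 m.
Horizontal magnitude = √(ΔE² + ΔN²) = √(166.08² + (-686.72)²) = 706.52 m.

706.5 m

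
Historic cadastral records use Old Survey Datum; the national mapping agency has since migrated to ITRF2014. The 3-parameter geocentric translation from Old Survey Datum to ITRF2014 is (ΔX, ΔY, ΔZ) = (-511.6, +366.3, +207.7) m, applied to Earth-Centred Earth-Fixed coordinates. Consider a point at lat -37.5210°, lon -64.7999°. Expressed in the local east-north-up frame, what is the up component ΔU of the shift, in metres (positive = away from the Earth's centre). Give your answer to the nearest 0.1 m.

The local up (radial) axis is (cos φ cos λ, cos φ sin λ, sin φ), giving ΔU = -172.767 − 262.873 − 126.500 = -562.14 m.

ΔU = -562.1 m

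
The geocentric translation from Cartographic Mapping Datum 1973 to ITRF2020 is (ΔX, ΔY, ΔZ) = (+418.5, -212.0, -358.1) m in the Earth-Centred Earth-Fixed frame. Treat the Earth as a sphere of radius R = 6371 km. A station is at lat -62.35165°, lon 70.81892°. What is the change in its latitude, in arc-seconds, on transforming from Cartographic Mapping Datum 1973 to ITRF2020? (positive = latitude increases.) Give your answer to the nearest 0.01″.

Δφ = -7.18″

sin φ = -0.885812, cos φ = 0.464044, sin λ = 0.944485, cos λ = 0.328555.
North component: ΔN = −sin φ cos λ·ΔX − sin φ sin λ·ΔY + cos φ·ΔZ = −(-0.885812)(0.328555)(418.5) − (-0.885812)(0.944485)(-212.0) + (0.464044)(-358.1) = -221.74 m.
1° of latitude spans πR/180 = 111195 m, so Δφ = -221.74 / 111195 × 3600 = -7.179″.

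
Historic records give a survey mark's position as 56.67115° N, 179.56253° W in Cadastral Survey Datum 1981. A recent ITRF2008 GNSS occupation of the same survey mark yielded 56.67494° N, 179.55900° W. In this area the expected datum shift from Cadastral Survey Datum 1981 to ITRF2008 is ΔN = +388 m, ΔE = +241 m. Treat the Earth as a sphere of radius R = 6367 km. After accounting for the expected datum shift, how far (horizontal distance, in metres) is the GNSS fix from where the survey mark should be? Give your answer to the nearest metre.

Observed coordinate differences: Δφ = +0.00379°, Δλ = +0.00353°.
Converting to metres (1° lat = 111125 m, cos φ = 0.549444): observed ΔN = 421.2 m, observed ΔE = 215.5 m.
Subtracting the expected shift leaves a residual of 421.2 − (388) = 33.2 m north and 215.5 − (241) = -25.5 m east.
Residual distance = √(33.2² + (-25.5)²) = 41.8 m.

42 m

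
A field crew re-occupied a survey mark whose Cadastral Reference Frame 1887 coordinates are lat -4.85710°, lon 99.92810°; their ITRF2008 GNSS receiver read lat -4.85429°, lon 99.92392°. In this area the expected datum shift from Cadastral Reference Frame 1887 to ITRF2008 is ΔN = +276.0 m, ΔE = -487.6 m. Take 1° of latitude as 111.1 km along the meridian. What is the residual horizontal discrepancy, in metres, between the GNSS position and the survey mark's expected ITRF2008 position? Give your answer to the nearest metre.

44 m

Observed coordinate differences: Δφ = +0.00281°, Δλ = -0.00418°.
Converting to metres (1° lat = 111100 m, cos φ = 0.996409): observed ΔN = 312.2 m, observed ΔE = -462.7 m.
Subtracting the expected shift leaves a residual of 312.2 − (276.0) = 36.2 m north and -462.7 − (-487.6) = 24.9 m east.
Residual distance = √(36.2² + 24.9²) = 43.9 m.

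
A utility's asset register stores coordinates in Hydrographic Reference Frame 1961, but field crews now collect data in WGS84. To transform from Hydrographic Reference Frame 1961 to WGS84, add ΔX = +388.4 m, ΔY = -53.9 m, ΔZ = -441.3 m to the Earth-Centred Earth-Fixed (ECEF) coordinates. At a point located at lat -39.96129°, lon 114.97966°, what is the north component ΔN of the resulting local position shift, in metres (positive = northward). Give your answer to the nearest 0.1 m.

ΔN = -475.0 m

The local north axis is (−sin φ cos λ, −sin φ sin λ, cos φ), giving ΔN = -105.345 − 31.380 − 338.247 = -474.97 m.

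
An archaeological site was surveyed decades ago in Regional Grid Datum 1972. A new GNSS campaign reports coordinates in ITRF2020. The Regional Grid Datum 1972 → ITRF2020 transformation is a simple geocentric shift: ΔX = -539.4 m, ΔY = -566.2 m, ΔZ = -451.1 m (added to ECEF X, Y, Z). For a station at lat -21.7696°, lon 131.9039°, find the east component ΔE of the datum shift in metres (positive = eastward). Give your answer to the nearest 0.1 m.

The local east axis at (φ, λ) is (−sin λ, cos λ, 0), so ΔE = −sin(131.9039°)·(-539.4) + cos(131.9039°)·(-566.2) = 779.61 m.

ΔE = 779.6 m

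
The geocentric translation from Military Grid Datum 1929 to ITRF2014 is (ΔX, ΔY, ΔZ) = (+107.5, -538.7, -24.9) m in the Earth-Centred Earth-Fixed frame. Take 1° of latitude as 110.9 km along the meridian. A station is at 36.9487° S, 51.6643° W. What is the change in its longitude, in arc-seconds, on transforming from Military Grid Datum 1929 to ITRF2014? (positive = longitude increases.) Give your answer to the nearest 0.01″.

Δλ = -10.15″

sin φ = -0.601100, cos φ = 0.799174, sin λ = -0.784390, cos λ = 0.620268.
East component: ΔE = −sin λ·ΔX + cos λ·ΔY = −(-0.784390)(107.5) + (0.620268)(-538.7) = -249.82 m.
1° of latitude spans 110900 m; at latitude φ, 1° of longitude spans that × cos φ = 88628.4 m, so Δλ = -249.82 / 88628.4 × 3600 = -10.147″.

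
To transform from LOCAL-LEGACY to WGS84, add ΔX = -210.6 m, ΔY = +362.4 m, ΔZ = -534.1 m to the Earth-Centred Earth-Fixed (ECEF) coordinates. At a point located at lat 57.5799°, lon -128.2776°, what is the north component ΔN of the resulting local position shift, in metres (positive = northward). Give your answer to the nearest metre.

At φ = 57.5799°, λ = -128.2776°: sin φ = 0.844140, cos φ = 0.536123, sin λ = -0.785019, cos λ = -0.619472.
ΔN = −sin φ cos λ·ΔX − sin φ sin λ·ΔY + cos φ·ΔZ = −(0.844140)(-0.619472)(-210.6) − (0.844140)(-0.785019)(362.4) + (0.536123)(-534.1) = -156.32 m.

ΔN = -156 m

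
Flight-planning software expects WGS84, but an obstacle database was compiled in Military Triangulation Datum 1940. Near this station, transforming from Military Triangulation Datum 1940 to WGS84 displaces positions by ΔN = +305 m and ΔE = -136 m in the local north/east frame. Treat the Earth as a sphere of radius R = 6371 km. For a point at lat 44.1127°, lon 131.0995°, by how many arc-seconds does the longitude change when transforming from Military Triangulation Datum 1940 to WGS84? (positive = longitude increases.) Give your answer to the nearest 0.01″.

At latitude 44.1127°, cos φ = 0.717972.
One radian of longitude at latitude φ spans R cos φ, so Δλ = ΔE / (R cos φ) = -136.0 / (6371000 × 0.717972) = -2.9732e-05 rad = -6.133″.

Δλ = -6.13″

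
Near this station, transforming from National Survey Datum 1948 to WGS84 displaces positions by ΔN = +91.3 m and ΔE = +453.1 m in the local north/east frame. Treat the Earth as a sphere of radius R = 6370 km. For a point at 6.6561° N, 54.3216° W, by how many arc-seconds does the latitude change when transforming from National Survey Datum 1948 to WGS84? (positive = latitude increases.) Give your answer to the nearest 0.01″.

Δφ = 2.96″

On a sphere of radius R, 1 rad of latitude = R, so Δφ = ΔN / R = 91.3 / 6370000 = 1.4333e-05 rad = 2.956″.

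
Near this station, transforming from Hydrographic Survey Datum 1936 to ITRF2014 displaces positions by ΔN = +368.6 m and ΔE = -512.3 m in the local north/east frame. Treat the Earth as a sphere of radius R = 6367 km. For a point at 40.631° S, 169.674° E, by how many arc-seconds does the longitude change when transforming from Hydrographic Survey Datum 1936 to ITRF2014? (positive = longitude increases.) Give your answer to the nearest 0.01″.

Δλ = -21.87″

At latitude -40.631°, cos φ = 0.758919.
One radian of longitude at latitude φ spans R cos φ, so Δλ = ΔE / (R cos φ) = -512.3 / (6367000 × 0.758919) = -1.0602e-04 rad = -21.869″.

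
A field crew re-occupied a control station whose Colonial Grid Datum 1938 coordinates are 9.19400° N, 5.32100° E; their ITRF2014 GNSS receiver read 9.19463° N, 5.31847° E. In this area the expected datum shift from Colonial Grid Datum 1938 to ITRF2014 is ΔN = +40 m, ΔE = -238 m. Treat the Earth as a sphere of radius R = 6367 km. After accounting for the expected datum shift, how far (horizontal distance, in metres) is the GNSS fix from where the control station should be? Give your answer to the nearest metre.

50 m

Observed coordinate differences: Δφ = +0.00063°, Δλ = -0.00253°.
Converting to metres (1° lat = 111125 m, cos φ = 0.987153): observed ΔN = 70.0 m, observed ΔE = -277.5 m.
Subtracting the expected shift leaves a residual of 70.0 − (40) = 30.0 m north and -277.5 − (-238) = -39.5 m east.
Residual distance = √(30.0² + (-39.5)²) = 49.6 m.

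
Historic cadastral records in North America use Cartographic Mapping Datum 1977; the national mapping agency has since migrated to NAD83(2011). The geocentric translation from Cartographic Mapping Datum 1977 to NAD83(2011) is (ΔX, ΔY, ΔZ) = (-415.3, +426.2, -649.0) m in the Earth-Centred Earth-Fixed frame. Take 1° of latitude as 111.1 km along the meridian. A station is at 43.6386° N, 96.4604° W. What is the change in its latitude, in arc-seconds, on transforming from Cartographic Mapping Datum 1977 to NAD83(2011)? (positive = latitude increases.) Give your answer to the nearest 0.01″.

sin φ = 0.690107, cos φ = 0.723707, sin λ = -0.993650, cos λ = -0.112516.
North component: ΔN = −sin φ cos λ·ΔX − sin φ sin λ·ΔY + cos φ·ΔZ = −(0.690107)(-0.112516)(-415.3) − (0.690107)(-0.993650)(426.2) + (0.723707)(-649.0) = -209.68 m.
1° of latitude spans 111100 m, so Δφ = -209.68 / 111100 × 3600 = -6.794″.

Δφ = -6.79″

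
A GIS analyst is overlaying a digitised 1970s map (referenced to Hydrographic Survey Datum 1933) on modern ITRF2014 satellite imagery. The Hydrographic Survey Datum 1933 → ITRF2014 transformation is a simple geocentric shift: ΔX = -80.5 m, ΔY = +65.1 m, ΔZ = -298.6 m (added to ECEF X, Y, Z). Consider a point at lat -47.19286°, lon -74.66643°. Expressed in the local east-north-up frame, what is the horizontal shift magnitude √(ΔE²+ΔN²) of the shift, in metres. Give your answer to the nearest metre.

271 m

At φ = -47.19286°, λ = -74.66643°: sin φ = -0.733645, cos φ = 0.679533, sin λ = -0.964403, cos λ = 0.264438.
ΔE = −sin λ·ΔX + cos λ·ΔY = −(-0.964403)·(-80.5) + (0.264438)·(65.1) = -60.42 m.
ΔN = −sin φ cos λ·ΔX − sin φ sin λ·ΔY + cos φ·ΔZ = −(-0.733645)(0.264438)(-80.5) − (-0.733645)(-0.964403)(65.1) + (0.679533)(-298.6) = -264.59 m.
Horizontal magnitude = √(ΔE² + ΔN²) = √((-60.42)² + (-264.59)²) = 271.40 m.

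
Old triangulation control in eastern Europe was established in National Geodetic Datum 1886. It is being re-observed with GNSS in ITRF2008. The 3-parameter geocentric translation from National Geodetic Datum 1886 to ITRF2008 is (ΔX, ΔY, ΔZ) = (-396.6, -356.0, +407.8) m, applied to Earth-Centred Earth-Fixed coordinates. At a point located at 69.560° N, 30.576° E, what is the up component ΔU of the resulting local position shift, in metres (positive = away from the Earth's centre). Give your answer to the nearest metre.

ΔU = 200 m

At φ = 69.560°, λ = 30.576°: sin φ = 0.937038, cos φ = 0.349226, sin λ = 0.508681, cos λ = 0.860955.
ΔU = cos φ cos λ·ΔX + cos φ sin λ·ΔY + sin φ·ΔZ = (0.349226)(0.860955)(-396.6) + (0.349226)(0.508681)(-356.0) + (0.937038)(407.8) = 199.64 m.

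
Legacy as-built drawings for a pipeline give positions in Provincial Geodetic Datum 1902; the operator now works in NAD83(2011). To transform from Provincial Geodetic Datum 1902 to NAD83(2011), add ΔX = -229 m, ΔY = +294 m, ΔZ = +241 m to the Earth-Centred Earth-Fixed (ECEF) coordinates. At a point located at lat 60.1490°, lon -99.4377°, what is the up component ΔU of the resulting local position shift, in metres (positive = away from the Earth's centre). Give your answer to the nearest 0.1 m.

At φ = 60.1490°, λ = -99.4377°: sin φ = 0.867323, cos φ = 0.497746, sin λ = -0.986464, cos λ = -0.163975.
ΔU = cos φ cos λ·ΔX + cos φ sin λ·ΔY + sin φ·ΔZ = (0.497746)(-0.163975)(-229) + (0.497746)(-0.986464)(294) + (0.867323)(241) = 83.36 m.

ΔU = 83.4 m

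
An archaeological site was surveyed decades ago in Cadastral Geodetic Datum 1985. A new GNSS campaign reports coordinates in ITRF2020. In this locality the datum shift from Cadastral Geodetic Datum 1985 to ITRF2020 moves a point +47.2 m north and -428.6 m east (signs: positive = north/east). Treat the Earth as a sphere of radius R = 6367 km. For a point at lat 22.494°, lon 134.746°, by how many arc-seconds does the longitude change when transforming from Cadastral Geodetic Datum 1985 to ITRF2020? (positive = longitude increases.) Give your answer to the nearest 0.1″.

Δλ = -15.0″

At latitude 22.494°, cos φ = 0.923920.
One radian of longitude at latitude φ spans R cos φ, so Δλ = ΔE / (R cos φ) = -428.6 / (6367000 × 0.923920) = -7.2859e-05 rad = -15.028″.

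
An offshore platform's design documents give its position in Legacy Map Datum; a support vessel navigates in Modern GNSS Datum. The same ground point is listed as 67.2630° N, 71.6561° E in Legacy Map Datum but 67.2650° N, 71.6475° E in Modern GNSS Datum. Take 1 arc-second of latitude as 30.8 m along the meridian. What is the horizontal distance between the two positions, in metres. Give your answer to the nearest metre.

Δφ = 67.2650° − 67.2630° = +0.0020°; Δλ = 71.6475° − 71.6561° = -0.0086°.
1° of latitude = 3600 × 30.80 = 110880 m.
ΔN = Δφ × 110880 = 221.8 m; ΔE = Δλ × 110880 × cos(67.2630°) = -0.0086 × 110880 × 0.386502 = -368.6 m.
Distance = √(ΔE² + ΔN²) = √((-368.6)² + 221.8²) = 430.1 m.

430 m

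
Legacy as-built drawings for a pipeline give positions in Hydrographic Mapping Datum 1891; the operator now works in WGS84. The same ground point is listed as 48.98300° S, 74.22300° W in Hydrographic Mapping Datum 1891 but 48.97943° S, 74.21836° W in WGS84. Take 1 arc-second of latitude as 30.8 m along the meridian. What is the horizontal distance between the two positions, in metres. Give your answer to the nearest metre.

520 m

Δφ = -48.97943° − -48.98300° = +0.00357°; Δλ = -74.21836° − -74.22300° = +0.00464°.
1° of latitude = 3600 × 30.80 = 110880 m.
ΔN = Δφ × 110880 = 395.8 m; ΔE = Δλ × 110880 × cos(-48.98300°) = +0.00464 × 110880 × 0.656283 = 337.6 m.
Distance = √(ΔE² + ΔN²) = √(337.6² + 395.8²) = 520.3 m.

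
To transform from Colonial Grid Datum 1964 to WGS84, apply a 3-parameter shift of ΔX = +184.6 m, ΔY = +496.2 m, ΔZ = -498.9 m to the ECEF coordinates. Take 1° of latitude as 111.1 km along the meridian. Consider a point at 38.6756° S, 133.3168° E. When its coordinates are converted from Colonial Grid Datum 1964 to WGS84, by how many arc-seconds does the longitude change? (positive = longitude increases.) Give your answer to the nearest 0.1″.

Δλ = -19.7″

sin φ = -0.624910, cos φ = 0.780697, sin λ = 0.727572, cos λ = -0.686032.
East component: ΔE = −sin λ·ΔX + cos λ·ΔY = −(0.727572)(184.6) + (-0.686032)(496.2) = -474.72 m.
1° of latitude spans 111100 m; at latitude φ, 1° of longitude spans that × cos φ = 86735.4 m, so Δλ = -474.72 / 86735.4 × 3600 = -19.703″.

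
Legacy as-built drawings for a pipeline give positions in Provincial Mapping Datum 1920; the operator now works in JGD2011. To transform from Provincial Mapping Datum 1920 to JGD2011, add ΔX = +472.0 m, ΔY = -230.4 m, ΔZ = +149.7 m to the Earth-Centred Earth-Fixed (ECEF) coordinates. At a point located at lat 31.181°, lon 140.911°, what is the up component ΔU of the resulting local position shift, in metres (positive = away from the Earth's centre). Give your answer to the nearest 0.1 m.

At φ = 31.181°, λ = 140.911°: sin φ = 0.517743, cos φ = 0.855536, sin λ = 0.630527, cos λ = -0.776167.
ΔU = cos φ cos λ·ΔX + cos φ sin λ·ΔY + sin φ·ΔZ = (0.855536)(-0.776167)(472.0) + (0.855536)(0.630527)(-230.4) + (0.517743)(149.7) = -360.21 m.

ΔU = -360.2 m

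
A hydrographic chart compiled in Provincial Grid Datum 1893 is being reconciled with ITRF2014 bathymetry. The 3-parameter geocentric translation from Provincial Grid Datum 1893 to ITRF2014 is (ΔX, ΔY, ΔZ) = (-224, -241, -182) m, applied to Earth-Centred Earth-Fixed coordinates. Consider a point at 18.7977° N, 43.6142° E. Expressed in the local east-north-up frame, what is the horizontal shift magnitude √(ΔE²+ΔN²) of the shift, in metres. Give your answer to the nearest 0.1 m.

The local east axis at (φ, λ) is (−sin λ, cos λ, 0), so ΔE = −sin(43.6142°)·(-224) + cos(43.6142°)·(-241) = -19.97 m.
The local north axis is (−sin φ cos λ, −sin φ sin λ, cos φ), giving ΔN = 52.258 + 53.568 − 172.293 = -66.47 m.
Horizontal magnitude = √(ΔE² + ΔN²) = √((-19.97)² + (-66.47)²) = 69.40 m.

69.4 m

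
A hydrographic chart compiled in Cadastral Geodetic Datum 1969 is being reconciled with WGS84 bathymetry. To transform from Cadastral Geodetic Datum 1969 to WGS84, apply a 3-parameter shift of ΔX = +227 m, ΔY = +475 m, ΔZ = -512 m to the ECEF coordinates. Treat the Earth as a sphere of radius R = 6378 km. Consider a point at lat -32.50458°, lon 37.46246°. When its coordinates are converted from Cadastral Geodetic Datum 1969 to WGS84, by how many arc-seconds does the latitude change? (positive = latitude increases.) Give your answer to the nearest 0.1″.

Δφ = -5.8″

sin φ = -0.537367, cos φ = 0.843348, sin λ = 0.608241, cos λ = 0.793752.
North component: ΔN = −sin φ cos λ·ΔX − sin φ sin λ·ΔY + cos φ·ΔZ = −(-0.537367)(0.793752)(227) − (-0.537367)(0.608241)(475) + (0.843348)(-512) = -179.72 m.
1° of latitude spans πR/180 = 111317 m, so Δφ = -179.72 / 111317 × 3600 = -5.812″.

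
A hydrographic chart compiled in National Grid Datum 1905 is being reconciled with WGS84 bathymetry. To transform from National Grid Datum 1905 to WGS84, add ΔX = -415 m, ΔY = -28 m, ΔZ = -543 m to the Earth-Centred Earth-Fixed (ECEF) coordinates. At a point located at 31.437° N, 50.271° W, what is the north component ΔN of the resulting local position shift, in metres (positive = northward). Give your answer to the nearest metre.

The local north axis is (−sin φ cos λ, −sin φ sin λ, cos φ), giving ΔN = 138.344 − 11.231 − 463.295 = -336.18 m.

ΔN = -336 m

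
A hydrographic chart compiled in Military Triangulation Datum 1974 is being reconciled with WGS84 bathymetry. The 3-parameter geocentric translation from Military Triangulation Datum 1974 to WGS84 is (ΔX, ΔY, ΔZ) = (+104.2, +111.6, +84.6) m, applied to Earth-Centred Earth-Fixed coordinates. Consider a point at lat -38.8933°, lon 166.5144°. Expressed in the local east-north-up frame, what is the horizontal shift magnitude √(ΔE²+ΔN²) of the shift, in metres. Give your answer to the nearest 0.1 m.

At φ = -38.8933°, λ = 166.5144°: sin φ = -0.627872, cos φ = 0.778317, sin λ = 0.233201, cos λ = -0.972429.
ΔE = −sin λ·ΔX + cos λ·ΔY = −(0.233201)·(104.2) + (-0.972429)·(111.6) = -132.82 m.
ΔN = −sin φ cos λ·ΔX − sin φ sin λ·ΔY + cos φ·ΔZ = −(-0.627872)(-0.972429)(104.2) − (-0.627872)(0.233201)(111.6) + (0.778317)(84.6) = 18.57 m.
Horizontal magnitude = √(ΔE² + ΔN²) = √((-132.82)² + 18.57²) = 134.11 m.

134.1 m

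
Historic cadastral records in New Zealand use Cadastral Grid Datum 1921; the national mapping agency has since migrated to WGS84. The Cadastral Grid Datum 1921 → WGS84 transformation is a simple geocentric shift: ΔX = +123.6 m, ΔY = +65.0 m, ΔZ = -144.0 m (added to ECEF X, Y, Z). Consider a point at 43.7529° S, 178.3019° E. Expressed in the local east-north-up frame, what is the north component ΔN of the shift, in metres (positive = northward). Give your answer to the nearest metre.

ΔN = -188 m

The local north axis is (−sin φ cos λ, −sin φ sin λ, cos φ), giving ΔN = -85.438 + 1.332 − 104.015 = -188.12 m.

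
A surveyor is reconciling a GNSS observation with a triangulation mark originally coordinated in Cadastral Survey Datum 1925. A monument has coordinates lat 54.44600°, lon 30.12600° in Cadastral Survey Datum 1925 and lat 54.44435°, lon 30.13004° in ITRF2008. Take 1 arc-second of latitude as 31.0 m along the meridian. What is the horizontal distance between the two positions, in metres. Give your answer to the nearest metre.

Δφ = 54.44435° − 54.44600° = -0.00165°; Δλ = 30.13004° − 30.12600° = +0.00404°.
1° of latitude = 3600 × 31.00 = 111600 m.
ΔN = Δφ × 111600 = -184.1 m; ΔE = Δλ × 111600 × cos(54.44600°) = +0.00404 × 111600 × 0.581470 = 262.2 m.
Distance = √(ΔE² + ΔN²) = √(262.2² + (-184.1)²) = 320.4 m.

320 m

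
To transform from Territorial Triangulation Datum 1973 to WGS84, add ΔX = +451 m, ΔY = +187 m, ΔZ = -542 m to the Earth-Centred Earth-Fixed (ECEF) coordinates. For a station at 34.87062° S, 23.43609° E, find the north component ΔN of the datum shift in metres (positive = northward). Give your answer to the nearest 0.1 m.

The local north axis is (−sin φ cos λ, −sin φ sin λ, cos φ), giving ΔN = 236.577 + 42.522 − 444.681 = -165.58 m.

ΔN = -165.6 m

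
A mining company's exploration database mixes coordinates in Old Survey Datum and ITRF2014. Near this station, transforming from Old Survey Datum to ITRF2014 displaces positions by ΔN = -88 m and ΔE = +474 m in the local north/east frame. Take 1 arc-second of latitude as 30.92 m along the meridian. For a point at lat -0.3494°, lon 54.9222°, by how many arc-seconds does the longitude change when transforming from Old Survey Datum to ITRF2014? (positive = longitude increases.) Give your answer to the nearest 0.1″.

Δλ = 15.3″

At latitude -0.3494°, cos φ = 0.999981.
1″ of longitude at this latitude = 30.92 × cos φ = 30.9194 m, so Δλ = 474.0 / 30.9194 = 15.330″.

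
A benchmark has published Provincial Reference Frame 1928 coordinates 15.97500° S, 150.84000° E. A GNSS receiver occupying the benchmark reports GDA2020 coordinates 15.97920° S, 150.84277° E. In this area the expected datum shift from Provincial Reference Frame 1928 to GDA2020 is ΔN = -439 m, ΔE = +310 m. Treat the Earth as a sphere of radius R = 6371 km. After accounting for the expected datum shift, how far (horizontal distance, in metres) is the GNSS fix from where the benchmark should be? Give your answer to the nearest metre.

31 m

Observed coordinate differences: Δφ = -0.00420°, Δλ = +0.00277°.
Converting to metres (1° lat = 111195 m, cos φ = 0.961382): observed ΔN = -467.0 m, observed ΔE = 296.1 m.
Subtracting the expected shift leaves a residual of -467.0 − (-439) = -28.0 m north and 296.1 − (310) = -13.9 m east.
Residual distance = √((-28.0)² + (-13.9)²) = 31.3 m.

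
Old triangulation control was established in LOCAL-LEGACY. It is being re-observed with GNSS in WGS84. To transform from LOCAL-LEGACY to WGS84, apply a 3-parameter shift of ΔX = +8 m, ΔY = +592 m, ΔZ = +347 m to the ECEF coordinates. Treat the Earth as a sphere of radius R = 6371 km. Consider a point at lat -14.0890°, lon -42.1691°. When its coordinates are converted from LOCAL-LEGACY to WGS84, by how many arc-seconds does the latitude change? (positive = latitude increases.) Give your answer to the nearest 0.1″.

Δφ = 7.8″

sin φ = -0.243429, cos φ = 0.969919, sin λ = -0.671321, cos λ = 0.741167.
North component: ΔN = −sin φ cos λ·ΔX − sin φ sin λ·ΔY + cos φ·ΔZ = −(-0.243429)(0.741167)(8) − (-0.243429)(-0.671321)(592) + (0.969919)(347) = 241.26 m.
1° of latitude spans πR/180 = 111195 m, so Δφ = 241.26 / 111195 × 3600 = 7.811″.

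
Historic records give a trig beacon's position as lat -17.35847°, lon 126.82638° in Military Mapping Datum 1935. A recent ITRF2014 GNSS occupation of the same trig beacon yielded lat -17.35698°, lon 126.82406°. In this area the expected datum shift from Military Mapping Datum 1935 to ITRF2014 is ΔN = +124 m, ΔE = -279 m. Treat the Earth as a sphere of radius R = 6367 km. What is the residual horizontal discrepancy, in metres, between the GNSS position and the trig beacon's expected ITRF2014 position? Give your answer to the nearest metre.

Observed coordinate differences: Δφ = +0.00149°, Δλ = -0.00232°.
Converting to metres (1° lat = 111125 m, cos φ = 0.954457): observed ΔN = 165.6 m, observed ΔE = -246.1 m.
Subtracting the expected shift leaves a residual of 165.6 − (124) = 41.6 m north and -246.1 − (-279) = 32.9 m east.
Residual distance = √(41.6² + 32.9²) = 53.0 m.

53 m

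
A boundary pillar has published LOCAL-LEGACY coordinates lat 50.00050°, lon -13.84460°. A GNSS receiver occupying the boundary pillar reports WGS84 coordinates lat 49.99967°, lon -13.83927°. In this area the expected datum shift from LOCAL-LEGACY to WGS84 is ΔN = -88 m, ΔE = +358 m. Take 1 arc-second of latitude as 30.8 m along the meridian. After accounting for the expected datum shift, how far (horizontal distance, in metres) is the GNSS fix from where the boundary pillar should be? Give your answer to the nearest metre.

22 m

Observed coordinate differences: Δφ = -0.00083°, Δλ = +0.00533°.
Converting to metres (1° lat = 110880 m, cos φ = 0.642781): observed ΔN = -92.0 m, observed ΔE = 379.9 m.
Subtracting the expected shift leaves a residual of -92.0 − (-88) = -4.0 m north and 379.9 − (358) = 21.9 m east.
Residual distance = √((-4.0)² + 21.9²) = 22.2 m.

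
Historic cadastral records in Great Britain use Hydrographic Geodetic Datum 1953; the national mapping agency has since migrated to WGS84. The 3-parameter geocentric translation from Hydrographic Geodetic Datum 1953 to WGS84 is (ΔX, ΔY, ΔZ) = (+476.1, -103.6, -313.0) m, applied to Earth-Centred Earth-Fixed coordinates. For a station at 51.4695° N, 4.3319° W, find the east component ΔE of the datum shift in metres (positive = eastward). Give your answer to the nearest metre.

ΔE = -67 m

The local east axis at (φ, λ) is (−sin λ, cos λ, 0), so ΔE = −sin(-4.3319°)·476.1 + cos(-4.3319°)·(-103.6) = -67.34 m.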